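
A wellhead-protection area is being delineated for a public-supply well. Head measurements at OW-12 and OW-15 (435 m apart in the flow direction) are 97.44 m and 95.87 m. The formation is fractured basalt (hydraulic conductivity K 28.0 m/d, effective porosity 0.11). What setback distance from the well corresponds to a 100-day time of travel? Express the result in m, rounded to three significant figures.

Hydraulic gradient i = (97.44 − 95.87) / 435 = 1.57 / 435 = 0.003609
Darcy flux q = K·i = 28.0 × 0.003609 = 0.1011 m/d
v = Ki/n = 28.0·0.003609/0.11 = 0.9187 m/d
L = v × T = 0.9187 × 100 = 91.87 m

91.9 m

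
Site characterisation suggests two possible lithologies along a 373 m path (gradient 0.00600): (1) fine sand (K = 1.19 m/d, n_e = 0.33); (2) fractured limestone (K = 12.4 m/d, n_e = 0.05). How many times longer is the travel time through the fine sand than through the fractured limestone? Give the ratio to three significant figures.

68.8

Unit 1 (fine sand): v = 1.19×0.0060/0.33 = 0.02164 m/d, t = 373/0.02164 = 17240 d
Unit 2 (fractured limestone): v = 12.4×0.0060/0.05 = 1.488 m/d, t = 373/1.488 = 250.7 d
t(fine sand) / t(fractured limestone) = 17240/250.7 = 68.8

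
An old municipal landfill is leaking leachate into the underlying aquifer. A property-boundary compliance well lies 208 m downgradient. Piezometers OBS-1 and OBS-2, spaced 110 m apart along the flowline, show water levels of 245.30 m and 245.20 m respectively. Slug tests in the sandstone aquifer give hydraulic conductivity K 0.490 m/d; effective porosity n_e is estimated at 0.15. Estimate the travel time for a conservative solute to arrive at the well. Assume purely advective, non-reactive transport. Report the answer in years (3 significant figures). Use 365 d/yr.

192 years

Hydraulic gradient i = (245.30 − 245.20) / 110 = 0.10 / 110 = 9.091e-4
Specific discharge q = 0.490 × 9.091e-4 = 4.455e-4 m/d
Seepage velocity v = q / n = 4.455e-4 / 0.15 = 0.002970 m/d
t = L / v = 208 / 0.002970 = 70040 d
   = 70040 / 365 = 192 yr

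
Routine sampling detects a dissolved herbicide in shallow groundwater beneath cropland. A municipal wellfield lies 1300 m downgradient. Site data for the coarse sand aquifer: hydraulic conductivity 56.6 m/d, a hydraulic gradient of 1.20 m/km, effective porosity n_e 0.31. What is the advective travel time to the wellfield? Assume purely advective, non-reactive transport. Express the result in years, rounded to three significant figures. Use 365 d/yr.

16.3 years

Specific discharge q = 56.6 × 0.0012 = 0.06792 m/d
Seepage velocity v = q / n = 0.06792 / 0.31 = 0.2191 m/d
t = L / v = 1300 / 0.2191 = 5933 d
   = 5933 / 365 = 16.3 yr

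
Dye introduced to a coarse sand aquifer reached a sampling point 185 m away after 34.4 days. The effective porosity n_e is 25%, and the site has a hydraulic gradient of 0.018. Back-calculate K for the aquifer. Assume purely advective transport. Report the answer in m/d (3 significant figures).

74.7 m/d

v = L / t = 185 / 34.4 = 5.378 m/d
K = v · n / i = 5.378 × 0.25 / 0.018 = 74.7 m/d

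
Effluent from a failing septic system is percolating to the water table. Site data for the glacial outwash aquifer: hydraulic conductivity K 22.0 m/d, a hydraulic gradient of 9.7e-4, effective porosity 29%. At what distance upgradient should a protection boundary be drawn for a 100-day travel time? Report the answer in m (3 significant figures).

Darcy flux q = K·i = 22.0 × 9.7e-4 = 0.02134 m/d
v = Ki/n = 22.0·9.7e-4/0.29 = 0.07359 m/d
L = v × T = 0.07359 × 100 = 7.359 m

7.36 m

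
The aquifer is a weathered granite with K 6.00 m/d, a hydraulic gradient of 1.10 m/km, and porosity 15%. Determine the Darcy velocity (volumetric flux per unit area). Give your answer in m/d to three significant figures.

0.00660 m/d

q = Ki = 6.00 × 0.0011 = 0.006600 m/d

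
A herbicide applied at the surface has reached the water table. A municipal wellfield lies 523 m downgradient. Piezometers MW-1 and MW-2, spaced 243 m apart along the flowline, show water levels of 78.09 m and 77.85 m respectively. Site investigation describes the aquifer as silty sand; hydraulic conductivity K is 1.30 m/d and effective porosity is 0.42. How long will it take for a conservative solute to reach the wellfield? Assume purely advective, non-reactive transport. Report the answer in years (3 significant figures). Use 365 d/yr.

469 years

Hydraulic gradient i = (78.09 − 77.85) / 243 = 0.24 / 243 = 9.877e-4
q = Ki = 1.30 × 9.877e-4 = 0.001284 m/d
Seepage velocity v = q / n = 0.001284 / 0.42 = 0.003057 m/d
t = L / v = 523 / 0.003057 = 171100 d
   = 171100 / 365 = 469 yr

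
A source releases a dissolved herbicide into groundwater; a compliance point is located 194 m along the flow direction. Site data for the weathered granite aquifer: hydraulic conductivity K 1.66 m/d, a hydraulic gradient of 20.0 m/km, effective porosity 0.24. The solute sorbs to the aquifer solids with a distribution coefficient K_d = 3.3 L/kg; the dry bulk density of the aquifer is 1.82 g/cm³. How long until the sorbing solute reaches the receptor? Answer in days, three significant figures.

Specific discharge q = 1.66 × 0.020 = 0.03320 m/d
Seepage velocity v = q / n = 0.03320 / 0.24 = 0.1383 m/d
Retardation R = 1 + ρ_b·K_d/n = 1 + 1.82×3.3/0.24 = 26.03
Contaminant velocity v_c = v/R = 0.1383/26.03 = 0.005315 m/d
t = L/v_c = 194/0.005315 = 36500 d

36500 days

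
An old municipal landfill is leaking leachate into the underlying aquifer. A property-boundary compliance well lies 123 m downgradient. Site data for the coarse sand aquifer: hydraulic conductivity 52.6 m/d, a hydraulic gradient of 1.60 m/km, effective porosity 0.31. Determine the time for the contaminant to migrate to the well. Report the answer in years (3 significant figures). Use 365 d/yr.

q = Ki = 52.6 × 0.0016 = 0.08416 m/d
v_s = q/n_e = 0.08416/0.31 = 0.2715 m/d
t = L / v = 123 / 0.2715 = 453.1 d
   = 453.1 / 365 = 1.24 yr

1.24 years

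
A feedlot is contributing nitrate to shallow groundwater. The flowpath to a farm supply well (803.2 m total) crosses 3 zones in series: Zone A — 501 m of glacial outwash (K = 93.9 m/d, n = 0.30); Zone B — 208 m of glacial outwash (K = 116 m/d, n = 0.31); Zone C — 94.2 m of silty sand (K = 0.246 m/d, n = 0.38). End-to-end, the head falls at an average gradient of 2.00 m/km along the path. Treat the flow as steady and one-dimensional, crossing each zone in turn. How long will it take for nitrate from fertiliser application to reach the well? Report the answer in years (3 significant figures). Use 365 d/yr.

Steady 1-D flow in series ⇒ the Darcy flux q is identical in every zone and the zone head losses add (resistances L/K in series).
Σ(L/K) = 501/93.9 + 208/116 + 94.2/0.246 = 5.335 + 1.793 + 382.9 = 390.1 d
K_eq = L_total / Σ(L/K) = 803.2 / 390.1 = 2.059 m/d
q = K_eq · i = 2.059 × 0.0020 = 0.004118 m/d (same in every zone)
Zone A: v = q/n = 0.004118/0.30 = 0.01373 m/d → t_A = 501/0.01373 = 36490 d
Zone B: v = q/n = 0.004118/0.31 = 0.01329 m/d → t_B = 208/0.01329 = 15660 d
Zone C: v = q/n = 0.004118/0.38 = 0.01084 m/d → t_C = 94.2/0.01084 = 8692 d
Total t = 36490 + 15660 + 8692 = 60840 d
   = 60840 / 365 = 167 yr

167 years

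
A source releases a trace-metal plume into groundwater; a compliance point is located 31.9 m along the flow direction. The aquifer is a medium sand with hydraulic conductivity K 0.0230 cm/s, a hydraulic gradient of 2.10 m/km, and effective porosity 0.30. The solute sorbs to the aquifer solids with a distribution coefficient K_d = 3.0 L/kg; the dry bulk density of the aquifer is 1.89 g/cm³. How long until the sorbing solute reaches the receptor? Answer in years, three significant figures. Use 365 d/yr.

12.5 years

K = 0.0230 cm/s × 864 = 19.87 m/d
Specific discharge q = 19.87 × 0.0021 = 0.04173 m/d
Average linear velocity = 0.04173 / 0.30 = 0.1391 m/d
Retardation R = 1 + ρ_b·K_d/n = 1 + 1.89×3.0/0.30 = 19.90
Contaminant velocity v_c = v/R = 0.1391/19.90 = 0.006990 m/d
t = L/v_c = 31.9/0.006990 = 4564 d
   = 4564/365 = 12.5 yr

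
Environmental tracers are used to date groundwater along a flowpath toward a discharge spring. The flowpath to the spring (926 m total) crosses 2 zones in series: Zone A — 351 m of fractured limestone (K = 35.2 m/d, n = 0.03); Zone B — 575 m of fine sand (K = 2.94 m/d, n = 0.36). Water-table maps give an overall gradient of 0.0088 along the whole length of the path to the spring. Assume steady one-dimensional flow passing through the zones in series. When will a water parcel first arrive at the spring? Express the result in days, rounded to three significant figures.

Continuity: the same q passes through each zone, so ΔH = q·Σ(L_j/K_j) — the zones act as resistances in series.
Σ(L/K) = 351/35.2 + 575/2.94 = 9.972 + 195.6 = 205.5 d
K_eq = L_total / Σ(L/K) = 926 / 205.5 = 4.505 m/d
q = K_eq · i = 4.505 × 0.0088 = 0.03964 m/d (same in every zone)
Zone A: v = q/n = 0.03964/0.03 = 1.321 m/d → t_A = 351/1.321 = 265.6 d
Zone B: v = q/n = 0.03964/0.36 = 0.1101 m/d → t_B = 575/0.1101 = 5221 d
Total t = 265.6 + 5221 = 5487 d

5490 days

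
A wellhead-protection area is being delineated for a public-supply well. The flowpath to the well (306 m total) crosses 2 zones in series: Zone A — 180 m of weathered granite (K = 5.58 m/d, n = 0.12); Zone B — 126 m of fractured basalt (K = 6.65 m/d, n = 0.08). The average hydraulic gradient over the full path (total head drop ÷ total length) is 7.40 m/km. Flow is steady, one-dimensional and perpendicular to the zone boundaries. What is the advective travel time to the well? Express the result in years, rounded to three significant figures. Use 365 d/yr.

1.96 years

For zones in series the flux q is common to all zones; the equivalent conductivity is the harmonic (thickness-weighted) mean, K_eq = L_total / Σ(L_j/K_j).
Σ(L/K) = 180/5.58 + 126/6.65 = 32.26 + 18.95 = 51.21 d
K_eq = L_total / Σ(L/K) = 306 / 51.21 = 5.976 m/d
q = K_eq · i = 5.976 × 0.0074 = 0.04422 m/d (same in every zone)
Zone A: v = q/n = 0.04422/0.12 = 0.3685 m/d → t_A = 180/0.3685 = 488.4 d
Zone B: v = q/n = 0.04422/0.08 = 0.5528 m/d → t_B = 126/0.5528 = 227.9 d
Total t = 488.4 + 227.9 = 716.4 d
   = 716.4 / 365 = 1.96 yr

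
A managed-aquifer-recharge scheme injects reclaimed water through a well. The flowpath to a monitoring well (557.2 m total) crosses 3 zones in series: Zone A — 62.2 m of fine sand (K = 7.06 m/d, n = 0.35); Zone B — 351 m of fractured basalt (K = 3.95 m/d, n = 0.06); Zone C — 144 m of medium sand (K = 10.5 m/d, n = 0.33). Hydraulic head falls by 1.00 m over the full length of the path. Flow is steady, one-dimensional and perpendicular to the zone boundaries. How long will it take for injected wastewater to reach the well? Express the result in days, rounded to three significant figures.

10100 days

Steady 1-D flow in series ⇒ the Darcy flux q is identical in every zone and the zone head losses add (resistances L/K in series).
Σ(L/K) = 62.2/7.06 + 351/3.95 + 144/10.5 = 8.810 + 88.86 + 13.71 = 111.4 d
q = ΔH / Σ(L/K) = 1.00 / 111.4 = 0.008978 m/d (same in every zone)
Zone A: v = q/n = 0.008978/0.35 = 0.02565 m/d → t_A = 62.2/0.02565 = 2425 d
Zone B: v = q/n = 0.008978/0.06 = 0.1496 m/d → t_B = 351/0.1496 = 2346 d
Zone C: v = q/n = 0.008978/0.33 = 0.02721 m/d → t_C = 144/0.02721 = 5293 d
Total t = 2425 + 2346 + 5293 = 10060 d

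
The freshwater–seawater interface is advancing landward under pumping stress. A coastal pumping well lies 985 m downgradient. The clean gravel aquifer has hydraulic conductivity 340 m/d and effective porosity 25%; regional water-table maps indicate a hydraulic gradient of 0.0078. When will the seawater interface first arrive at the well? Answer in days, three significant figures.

Specific discharge q = 340 × 0.0078 = 2.652 m/d
v = Ki/n = 340·0.0078/0.25 = 10.61 m/d
t = L / v = 985 / 10.61 = 92.85 d

92.9 days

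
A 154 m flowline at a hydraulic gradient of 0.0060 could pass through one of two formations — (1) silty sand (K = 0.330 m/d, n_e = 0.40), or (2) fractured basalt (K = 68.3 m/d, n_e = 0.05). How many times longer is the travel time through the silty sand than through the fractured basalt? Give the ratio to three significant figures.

1660

Unit 1 (silty sand): v = 0.330×0.0060/0.40 = 0.004950 m/d, t = 154/0.004950 = 31110 d
Unit 2 (fractured basalt): v = 68.3×0.0060/0.05 = 8.196 m/d, t = 154/8.196 = 18.79 d
t(silty sand) / t(fractured basalt) = 31110/18.79 = 1660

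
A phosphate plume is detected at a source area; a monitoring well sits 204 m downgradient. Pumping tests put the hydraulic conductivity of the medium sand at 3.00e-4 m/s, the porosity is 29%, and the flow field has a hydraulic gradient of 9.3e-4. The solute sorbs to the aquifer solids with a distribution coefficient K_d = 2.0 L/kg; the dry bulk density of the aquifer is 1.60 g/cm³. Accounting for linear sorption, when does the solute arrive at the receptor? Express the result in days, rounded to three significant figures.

29500 days

K = 3.00e-4 m/s × 86400 s/d = 25.92 m/d
q = Ki = 25.92 × 9.3e-4 = 0.02411 m/d
Seepage velocity v = q / n = 0.02411 / 0.29 = 0.08312 m/d
Retardation R = 1 + ρ_b·K_d/n = 1 + 1.60×2.0/0.29 = 12.03
Contaminant velocity v_c = v/R = 0.08312/12.03 = 0.006907 m/d
t = L/v_c = 204/0.006907 = 29540 d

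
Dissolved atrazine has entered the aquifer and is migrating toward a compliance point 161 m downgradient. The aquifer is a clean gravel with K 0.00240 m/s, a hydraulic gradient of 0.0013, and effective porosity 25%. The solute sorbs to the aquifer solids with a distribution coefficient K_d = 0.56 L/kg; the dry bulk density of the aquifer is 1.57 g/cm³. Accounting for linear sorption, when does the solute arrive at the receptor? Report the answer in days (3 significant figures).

674 days

K = 0.00240 m/s × 86400 s/d = 207.4 m/d
Darcy flux q = K·i = 207.4 × 0.0013 = 0.2696 m/d
Seepage velocity v = q / n = 0.2696 / 0.25 = 1.078 m/d
Retardation R = 1 + ρ_b·K_d/n = 1 + 1.57×0.56/0.25 = 4.517
Contaminant velocity v_c = v/R = 1.078/4.517 = 0.2387 m/d
t = L/v_c = 161/0.2387 = 674.4 d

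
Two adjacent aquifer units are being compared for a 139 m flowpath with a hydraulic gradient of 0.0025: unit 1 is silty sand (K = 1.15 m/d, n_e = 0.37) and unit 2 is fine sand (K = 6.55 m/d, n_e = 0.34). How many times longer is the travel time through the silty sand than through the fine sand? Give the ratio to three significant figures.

6.20

Unit 1 (silty sand): v = 1.15×0.0025/0.37 = 0.007770 m/d, t = 139/0.007770 = 17890 d
Unit 2 (fine sand): v = 6.55×0.0025/0.34 = 0.04816 m/d, t = 139/0.04816 = 2886 d
t(silty sand) / t(fine sand) = 17890/2886 = 6.20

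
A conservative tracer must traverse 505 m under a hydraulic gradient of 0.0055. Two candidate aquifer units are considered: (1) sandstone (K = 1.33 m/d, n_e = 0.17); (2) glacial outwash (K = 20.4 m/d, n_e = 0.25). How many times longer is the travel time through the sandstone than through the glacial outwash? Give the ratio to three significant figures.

Unit 1 (sandstone): v = 1.33×0.0055/0.17 = 0.04303 m/d, t = 505/0.04303 = 11740 d
Unit 2 (glacial outwash): v = 20.4×0.0055/0.25 = 0.4488 m/d, t = 505/0.4488 = 1125 d
t(sandstone) / t(glacial outwash) = 11740/1125 = 10.4

10.4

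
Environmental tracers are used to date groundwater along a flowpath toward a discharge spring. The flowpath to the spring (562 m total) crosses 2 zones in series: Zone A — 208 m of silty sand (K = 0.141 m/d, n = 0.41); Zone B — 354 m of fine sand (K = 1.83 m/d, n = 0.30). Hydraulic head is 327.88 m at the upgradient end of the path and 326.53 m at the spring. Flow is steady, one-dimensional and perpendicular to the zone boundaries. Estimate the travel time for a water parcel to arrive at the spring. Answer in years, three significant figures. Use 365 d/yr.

648 years

Total head drop ΔH = 327.88 − 326.53 = 1.35 m
Continuity: the same q passes through each zone, so ΔH = q·Σ(L_j/K_j) — the zones act as resistances in series.
Σ(L/K) = 208/0.141 + 354/1.83 = 1475 + 193.4 = 1669 d
q = ΔH / Σ(L/K) = 1.35 / 1669 = 8.091e-4 m/d (same in every zone)
Zone A: v = q/n = 8.091e-4/0.41 = 0.001973 m/d → t_A = 208/0.001973 = 105400 d
Zone B: v = q/n = 8.091e-4/0.30 = 0.002697 m/d → t_B = 354/0.002697 = 131300 d
Total t = 105400 + 131300 = 236700 d
   = 236700 / 365 = 648 yr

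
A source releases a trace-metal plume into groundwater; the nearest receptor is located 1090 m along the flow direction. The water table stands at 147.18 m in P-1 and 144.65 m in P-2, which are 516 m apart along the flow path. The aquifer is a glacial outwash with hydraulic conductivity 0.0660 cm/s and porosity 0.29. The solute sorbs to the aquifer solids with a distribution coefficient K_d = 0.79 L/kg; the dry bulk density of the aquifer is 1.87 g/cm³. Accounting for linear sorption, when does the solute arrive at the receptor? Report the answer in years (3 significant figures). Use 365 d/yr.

Hydraulic gradient i = (147.18 − 144.65) / 516 = 2.53 / 516 = 0.004903
K = 0.0660 cm/s × 864 = 57.02 m/d
q = Ki = 57.02 × 0.004903 = 0.2796 m/d
v = Ki/n = 57.02·0.004903/0.29 = 0.9641 m/d
Retardation R = 1 + ρ_b·K_d/n = 1 + 1.87×0.79/0.29 = 6.094
Contaminant velocity v_c = v/R = 0.9641/6.094 = 0.1582 m/d
t = L/v_c = 1090/0.1582 = 6890 d
   = 6890/365 = 18.9 yr

18.9 years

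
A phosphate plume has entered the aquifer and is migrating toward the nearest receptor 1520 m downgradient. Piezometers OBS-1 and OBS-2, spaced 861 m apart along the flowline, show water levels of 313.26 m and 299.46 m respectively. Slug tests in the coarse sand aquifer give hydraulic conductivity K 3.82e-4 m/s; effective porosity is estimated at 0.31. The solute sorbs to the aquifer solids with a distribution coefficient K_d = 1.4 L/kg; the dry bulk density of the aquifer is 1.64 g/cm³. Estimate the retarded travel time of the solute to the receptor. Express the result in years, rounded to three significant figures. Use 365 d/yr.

20.5 years

Hydraulic gradient i = (313.26 − 299.46) / 861 = 13.80 / 861 = 0.01603
K = 3.82e-4 m/s × 86400 s/d = 33.00 m/d
q = Ki = 33.00 × 0.01603 = 0.5290 m/d
Average linear velocity = 0.5290 / 0.31 = 1.706 m/d
Retardation R = 1 + ρ_b·K_d/n = 1 + 1.64×1.4/0.31 = 8.406
Contaminant velocity v_c = v/R = 1.706/8.406 = 0.2030 m/d
t = L/v_c = 1520/0.2030 = 7488 d
   = 7488/365 = 20.5 yr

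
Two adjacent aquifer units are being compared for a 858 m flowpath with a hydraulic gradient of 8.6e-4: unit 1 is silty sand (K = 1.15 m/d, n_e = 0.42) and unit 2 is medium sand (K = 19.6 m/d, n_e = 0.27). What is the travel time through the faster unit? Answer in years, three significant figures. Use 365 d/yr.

Unit 1 (silty sand): v = 1.15×8.6e-4/0.42 = 0.002355 m/d, t = 858/0.002355 = 364400 d
Unit 2 (medium sand): v = 19.6×8.6e-4/0.27 = 0.06243 m/d, t = 858/0.06243 = 13740 d
Faster: 13740 d / 365 = 37.7 yr

37.7 years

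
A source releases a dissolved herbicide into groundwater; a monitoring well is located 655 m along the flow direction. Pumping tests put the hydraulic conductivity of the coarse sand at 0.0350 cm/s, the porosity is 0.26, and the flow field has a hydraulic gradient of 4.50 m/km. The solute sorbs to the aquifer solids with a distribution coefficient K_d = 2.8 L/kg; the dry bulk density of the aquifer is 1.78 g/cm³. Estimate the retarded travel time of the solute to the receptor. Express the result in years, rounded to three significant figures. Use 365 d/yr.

K = 0.0350 cm/s × 864 = 30.24 m/d
q = Ki = 30.24 × 0.0045 = 0.1361 m/d
Seepage velocity v = q / n = 0.1361 / 0.26 = 0.5234 m/d
Retardation R = 1 + ρ_b·K_d/n = 1 + 1.78×2.8/0.26 = 20.17
Contaminant velocity v_c = v/R = 0.5234/20.17 = 0.02595 m/d
t = L/v_c = 655/0.02595 = 25240 d
   = 25240/365 = 69.2 yr

69.2 years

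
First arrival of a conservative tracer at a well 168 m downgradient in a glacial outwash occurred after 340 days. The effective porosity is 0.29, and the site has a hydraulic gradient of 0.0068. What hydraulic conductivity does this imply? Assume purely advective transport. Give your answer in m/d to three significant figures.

v = L / t = 168 / 340 = 0.4941 m/d
K = v · n / i = 0.4941 × 0.29 / 0.0068 = 21.1 m/d

21.1 m/d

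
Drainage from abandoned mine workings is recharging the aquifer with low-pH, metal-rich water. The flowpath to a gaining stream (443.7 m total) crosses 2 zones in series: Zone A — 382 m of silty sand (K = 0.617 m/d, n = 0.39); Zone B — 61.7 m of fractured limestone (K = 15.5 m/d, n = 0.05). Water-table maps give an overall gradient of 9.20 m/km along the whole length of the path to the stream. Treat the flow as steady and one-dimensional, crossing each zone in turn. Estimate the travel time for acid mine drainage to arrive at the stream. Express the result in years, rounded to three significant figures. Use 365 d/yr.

For zones in series the flux q is common to all zones; the equivalent conductivity is the harmonic (thickness-weighted) mean, K_eq = L_total / Σ(L_j/K_j).
Σ(L/K) = 382/0.617 + 61.7/15.5 = 619.1 + 3.981 = 623.1 d
K_eq = L_total / Σ(L/K) = 443.7 / 623.1 = 0.7121 m/d
q = K_eq · i = 0.7121 × 0.0092 = 0.006551 m/d (same in every zone)
Zone A: v = q/n = 0.006551/0.39 = 0.01680 m/d → t_A = 382/0.01680 = 22740 d
Zone B: v = q/n = 0.006551/0.05 = 0.1310 m/d → t_B = 61.7/0.1310 = 470.9 d
Total t = 22740 + 470.9 = 23210 d
   = 23210 / 365 = 63.6 yr

63.6 years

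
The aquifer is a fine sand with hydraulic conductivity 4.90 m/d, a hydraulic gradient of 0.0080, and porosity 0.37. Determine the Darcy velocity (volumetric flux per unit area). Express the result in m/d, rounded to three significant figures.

0.0392 m/d

q = Ki = 4.90 × 0.0080 = 0.03920 m/d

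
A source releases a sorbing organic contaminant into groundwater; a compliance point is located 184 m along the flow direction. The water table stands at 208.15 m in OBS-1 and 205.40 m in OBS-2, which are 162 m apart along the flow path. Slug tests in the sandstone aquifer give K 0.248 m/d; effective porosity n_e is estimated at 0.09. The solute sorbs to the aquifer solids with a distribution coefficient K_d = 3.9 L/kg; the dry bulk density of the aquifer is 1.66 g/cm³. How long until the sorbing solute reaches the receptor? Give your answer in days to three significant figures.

Hydraulic gradient i = (208.15 − 205.40) / 162 = 2.75 / 162 = 0.01698
q = Ki = 0.248 × 0.01698 = 0.004210 m/d
Seepage velocity v = q / n = 0.004210 / 0.09 = 0.04678 m/d
Retardation R = 1 + ρ_b·K_d/n = 1 + 1.66×3.9/0.09 = 72.93
Contaminant velocity v_c = v/R = 0.04678/72.93 = 6.414e-4 m/d
t = L/v_c = 184/6.414e-4 = 286900 d

287000 days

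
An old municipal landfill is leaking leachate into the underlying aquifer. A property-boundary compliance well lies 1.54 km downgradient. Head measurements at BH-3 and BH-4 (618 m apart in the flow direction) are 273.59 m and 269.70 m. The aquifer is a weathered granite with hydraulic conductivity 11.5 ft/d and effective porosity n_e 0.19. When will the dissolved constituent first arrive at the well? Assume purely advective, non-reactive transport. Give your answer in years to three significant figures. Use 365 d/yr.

36.3 years

Hydraulic gradient i = (273.59 − 269.70) / 618 = 3.89 / 618 = 0.006294
K = 11.5 ft/d × 0.3048 = 3.505 m/d
Specific discharge q = 3.505 × 0.006294 = 0.02206 m/d
Average linear velocity = 0.02206 / 0.19 = 0.1161 m/d
L = 1.54 km = 1540 m
t = L / v = 1540 / 0.1161 = 13260 d
   = 13260 / 365 = 36.3 yr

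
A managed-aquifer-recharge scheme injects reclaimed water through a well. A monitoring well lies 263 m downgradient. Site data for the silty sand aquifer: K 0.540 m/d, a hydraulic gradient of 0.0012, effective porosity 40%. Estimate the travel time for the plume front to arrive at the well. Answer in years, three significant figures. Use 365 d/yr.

445 years

q = Ki = 0.540 × 0.0012 = 6.480e-4 m/d
Average linear velocity = 6.480e-4 / 0.40 = 0.001620 m/d
t = L / v = 263 / 0.001620 = 162300 d
   = 162300 / 365 = 445 yr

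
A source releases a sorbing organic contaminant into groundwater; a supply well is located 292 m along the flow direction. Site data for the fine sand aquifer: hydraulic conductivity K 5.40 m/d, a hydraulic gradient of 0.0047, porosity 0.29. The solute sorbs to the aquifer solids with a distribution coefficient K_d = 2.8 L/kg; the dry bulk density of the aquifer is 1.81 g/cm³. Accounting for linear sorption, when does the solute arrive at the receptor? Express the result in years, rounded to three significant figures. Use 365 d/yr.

q = Ki = 5.40 × 0.0047 = 0.02538 m/d
Seepage velocity v = q / n = 0.02538 / 0.29 = 0.08752 m/d
Retardation R = 1 + ρ_b·K_d/n = 1 + 1.81×2.8/0.29 = 18.48
Contaminant velocity v_c = v/R = 0.08752/18.48 = 0.004737 m/d
t = L/v_c = 292/0.004737 = 61640 d
   = 61640/365 = 169 yr

169 years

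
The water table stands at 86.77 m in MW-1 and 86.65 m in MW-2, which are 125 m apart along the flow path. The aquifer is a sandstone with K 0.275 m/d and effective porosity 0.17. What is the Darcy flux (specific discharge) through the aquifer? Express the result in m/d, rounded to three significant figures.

Hydraulic gradient i = (86.77 − 86.65) / 125 = 0.12 / 125 = 9.600e-4
Darcy flux q = K·i = 0.275 × 9.600e-4 = 2.640e-4 m/d

2.64e-4 m/d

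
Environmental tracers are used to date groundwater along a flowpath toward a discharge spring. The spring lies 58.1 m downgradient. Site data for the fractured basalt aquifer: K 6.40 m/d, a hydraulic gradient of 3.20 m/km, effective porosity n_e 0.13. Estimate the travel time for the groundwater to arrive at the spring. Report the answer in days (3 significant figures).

q = Ki = 6.40 × 0.0032 = 0.02048 m/d
v_s = q/n_e = 0.02048/0.13 = 0.1575 m/d
t = L / v = 58.1 / 0.1575 = 368.8 d

369 days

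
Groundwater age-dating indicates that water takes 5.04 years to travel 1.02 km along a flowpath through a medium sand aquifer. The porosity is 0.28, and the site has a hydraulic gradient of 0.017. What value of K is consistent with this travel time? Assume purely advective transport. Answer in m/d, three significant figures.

9.13 m/d

t = 5.04 years = 1840 d
L = 1.02 km = 1020 m
v = L / t = 1020 / 1840 = 0.5545 m/d
K = v · n / i = 0.5545 × 0.28 / 0.017 = 9.13 m/d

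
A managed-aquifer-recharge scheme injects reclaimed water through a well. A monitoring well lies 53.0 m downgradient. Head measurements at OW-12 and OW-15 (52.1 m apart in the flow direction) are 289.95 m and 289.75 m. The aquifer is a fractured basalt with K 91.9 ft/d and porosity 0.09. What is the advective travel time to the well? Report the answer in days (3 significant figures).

44.4 days

Hydraulic gradient i = (289.95 − 289.75) / 52.1 = 0.20 / 52.1 = 0.003839
K = 91.9 ft/d × 0.3048 = 28.01 m/d
Darcy flux q = K·i = 28.01 × 0.003839 = 0.1075 m/d
v = Ki/n = 28.01·0.003839/0.09 = 1.195 m/d
t = L / v = 53.0 / 1.195 = 44.36 d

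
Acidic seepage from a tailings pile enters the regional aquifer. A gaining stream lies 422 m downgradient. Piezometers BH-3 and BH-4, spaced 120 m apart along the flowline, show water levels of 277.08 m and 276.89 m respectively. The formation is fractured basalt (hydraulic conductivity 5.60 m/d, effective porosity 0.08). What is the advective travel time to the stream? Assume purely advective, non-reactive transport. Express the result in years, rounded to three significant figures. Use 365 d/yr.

Hydraulic gradient i = (277.08 − 276.89) / 120 = 0.19 / 120 = 0.001583
Specific discharge q = 5.60 × 0.001583 = 0.008867 m/d
Seepage velocity v = q / n = 0.008867 / 0.08 = 0.1108 m/d
t = L / v = 422 / 0.1108 = 3808 d
   = 3808 / 365 = 10.4 yr

10.4 years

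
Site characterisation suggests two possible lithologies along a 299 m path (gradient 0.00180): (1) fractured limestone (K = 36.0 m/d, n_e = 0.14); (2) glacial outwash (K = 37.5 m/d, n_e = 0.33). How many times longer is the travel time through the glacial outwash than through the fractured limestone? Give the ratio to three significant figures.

Unit 1 (fractured limestone): v = 36.0×0.0018/0.14 = 0.4629 m/d, t = 299/0.4629 = 646.0 d
Unit 2 (glacial outwash): v = 37.5×0.0018/0.33 = 0.2045 m/d, t = 299/0.2045 = 1462 d
t(glacial outwash) / t(fractured limestone) = 1462/646.0 = 2.26

2.26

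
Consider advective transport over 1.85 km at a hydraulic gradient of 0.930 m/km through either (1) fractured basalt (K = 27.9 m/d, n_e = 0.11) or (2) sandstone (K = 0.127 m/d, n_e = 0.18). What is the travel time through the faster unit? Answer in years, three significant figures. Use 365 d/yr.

Unit 1 (fractured basalt): v = 27.9×9.3e-4/0.11 = 0.2359 m/d, t = 1850/0.2359 = 7843 d
Unit 2 (sandstone): v = 0.127×9.3e-4/0.18 = 6.562e-4 m/d, t = 1850/6.562e-4 = 2.819e6 d
Faster: 7843 d / 365 = 21.5 yr

21.5 years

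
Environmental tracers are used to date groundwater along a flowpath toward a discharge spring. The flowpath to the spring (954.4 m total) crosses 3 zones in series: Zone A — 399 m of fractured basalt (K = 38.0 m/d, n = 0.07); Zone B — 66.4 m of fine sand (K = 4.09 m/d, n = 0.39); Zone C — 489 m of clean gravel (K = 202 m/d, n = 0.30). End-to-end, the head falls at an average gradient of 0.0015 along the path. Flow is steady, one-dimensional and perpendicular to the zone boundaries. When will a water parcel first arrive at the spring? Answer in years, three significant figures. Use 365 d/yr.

Steady 1-D flow in series ⇒ the Darcy flux q is identical in every zone and the zone head losses add (resistances L/K in series).
Σ(L/K) = 399/38.0 + 66.4/4.09 + 489/202 = 10.50 + 16.23 + 2.421 = 29.16 d
K_eq = L_total / Σ(L/K) = 954.4 / 29.16 = 32.73 m/d
q = K_eq · i = 32.73 × 0.0015 = 0.04910 m/d (same in every zone)
Zone A: v = q/n = 0.04910/0.07 = 0.7015 m/d → t_A = 399/0.7015 = 568.8 d
Zone B: v = q/n = 0.04910/0.39 = 0.1259 m/d → t_B = 66.4/0.1259 = 527.4 d
Zone C: v = q/n = 0.04910/0.30 = 0.1637 m/d → t_C = 489/0.1637 = 2988 d
Total t = 568.8 + 527.4 + 2988 = 4084 d
   = 4084 / 365 = 11.2 yr

11.2 years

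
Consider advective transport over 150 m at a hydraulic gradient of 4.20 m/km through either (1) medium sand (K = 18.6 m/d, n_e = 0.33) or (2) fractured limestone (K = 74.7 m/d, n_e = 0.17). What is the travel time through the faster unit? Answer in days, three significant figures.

Unit 1 (medium sand): v = 18.6×0.0042/0.33 = 0.2367 m/d, t = 150/0.2367 = 633.6 d
Unit 2 (fractured limestone): v = 74.7×0.0042/0.17 = 1.846 m/d, t = 150/1.846 = 81.28 d
Faster unit: t = 81.3 d

81.3 days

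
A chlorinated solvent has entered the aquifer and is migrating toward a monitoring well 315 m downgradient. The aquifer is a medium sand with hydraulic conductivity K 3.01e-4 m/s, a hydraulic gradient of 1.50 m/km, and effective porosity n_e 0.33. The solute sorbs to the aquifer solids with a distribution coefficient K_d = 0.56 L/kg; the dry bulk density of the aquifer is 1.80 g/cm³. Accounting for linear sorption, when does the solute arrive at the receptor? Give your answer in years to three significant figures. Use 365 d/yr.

29.6 years

K = 3.01e-4 m/s × 86400 s/d = 26.01 m/d
Specific discharge q = 26.01 × 0.0015 = 0.03901 m/d
v = Ki/n = 26.01·0.0015/0.33 = 0.1182 m/d
Retardation R = 1 + ρ_b·K_d/n = 1 + 1.80×0.56/0.33 = 4.055
Contaminant velocity v_c = v/R = 0.1182/4.055 = 0.02916 m/d
t = L/v_c = 315/0.02916 = 10800 d
   = 10800/365 = 29.6 yr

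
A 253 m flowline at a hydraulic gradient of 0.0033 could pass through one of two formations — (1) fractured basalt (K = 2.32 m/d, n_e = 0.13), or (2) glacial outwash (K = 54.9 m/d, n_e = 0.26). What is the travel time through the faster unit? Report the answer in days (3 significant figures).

Unit 1 (fractured basalt): v = 2.32×0.0033/0.13 = 0.05889 m/d, t = 253/0.05889 = 4296 d
Unit 2 (glacial outwash): v = 54.9×0.0033/0.26 = 0.6968 m/d, t = 253/0.6968 = 363.1 d
Faster unit: t = 363 d

363 days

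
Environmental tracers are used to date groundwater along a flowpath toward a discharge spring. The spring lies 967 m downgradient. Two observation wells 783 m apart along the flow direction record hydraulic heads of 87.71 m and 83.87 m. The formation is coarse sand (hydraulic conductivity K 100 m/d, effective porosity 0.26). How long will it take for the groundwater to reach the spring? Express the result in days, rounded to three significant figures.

Hydraulic gradient i = (87.71 − 83.87) / 783 = 3.84 / 783 = 0.004904
q = Ki = 100 × 0.004904 = 0.4904 m/d
v_s = q/n_e = 0.4904/0.26 = 1.886 m/d
t = L / v = 967 / 1.886 = 512.7 d

513 days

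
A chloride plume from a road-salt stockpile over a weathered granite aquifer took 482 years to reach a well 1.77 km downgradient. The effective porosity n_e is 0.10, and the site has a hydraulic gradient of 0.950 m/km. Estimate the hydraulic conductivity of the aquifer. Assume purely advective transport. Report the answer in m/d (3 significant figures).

t = 482 years = 175900 d
L = 1.77 km = 1770 m
v = L / t = 1770 / 175900 = 0.01006 m/d
K = v · n / i = 0.01006 × 0.10 / 9.5e-4 = 1.06 m/d

1.06 m/d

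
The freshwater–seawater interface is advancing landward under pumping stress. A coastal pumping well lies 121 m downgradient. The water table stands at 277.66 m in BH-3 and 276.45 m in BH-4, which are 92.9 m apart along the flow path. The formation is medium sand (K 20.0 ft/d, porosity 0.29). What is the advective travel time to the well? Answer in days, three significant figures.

442 days

Hydraulic gradient i = (277.66 − 276.45) / 92.9 = 1.21 / 92.9 = 0.01302
K = 20.0 ft/d × 0.3048 = 6.096 m/d
q = Ki = 6.096 × 0.01302 = 0.07940 m/d
v = Ki/n = 6.096·0.01302/0.29 = 0.2738 m/d
t = L / v = 121 / 0.2738 = 441.9 d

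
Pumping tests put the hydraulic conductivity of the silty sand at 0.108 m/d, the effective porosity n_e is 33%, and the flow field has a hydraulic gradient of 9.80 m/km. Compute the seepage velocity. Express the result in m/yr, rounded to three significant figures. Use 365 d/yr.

Specific discharge q = 0.108 × 0.0098 = 0.001058 m/d
v = Ki/n = 0.108·0.0098/0.33 = 0.003207 m/d
   = 0.003207 × 365 = 1.17 m/yr

1.17 m/yr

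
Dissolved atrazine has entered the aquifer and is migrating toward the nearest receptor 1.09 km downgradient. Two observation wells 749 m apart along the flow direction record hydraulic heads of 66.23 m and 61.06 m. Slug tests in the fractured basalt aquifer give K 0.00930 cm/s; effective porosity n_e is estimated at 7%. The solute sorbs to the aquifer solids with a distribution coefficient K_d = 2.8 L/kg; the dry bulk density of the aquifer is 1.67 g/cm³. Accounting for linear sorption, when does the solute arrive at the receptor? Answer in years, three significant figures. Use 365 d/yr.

256 years

Hydraulic gradient i = (66.23 − 61.06) / 749 = 5.17 / 749 = 0.006903
K = 0.00930 cm/s × 864 = 8.035 m/d
Specific discharge q = 8.035 × 0.006903 = 0.05546 m/d
v_s = q/n_e = 0.05546/0.07 = 0.7923 m/d
Retardation R = 1 + ρ_b·K_d/n = 1 + 1.67×2.8/0.07 = 67.80
Contaminant velocity v_c = v/R = 0.7923/67.80 = 0.01169 m/d
L = 1.09 km = 1090 m
t = L/v_c = 1090/0.01169 = 93270 d
   = 93270/365 = 256 yr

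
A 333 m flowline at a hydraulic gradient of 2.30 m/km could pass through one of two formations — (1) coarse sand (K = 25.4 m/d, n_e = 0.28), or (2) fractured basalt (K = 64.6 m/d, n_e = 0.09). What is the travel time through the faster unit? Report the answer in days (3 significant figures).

202 days

Unit 1 (coarse sand): v = 25.4×0.0023/0.28 = 0.2086 m/d, t = 333/0.2086 = 1596 d
Unit 2 (fractured basalt): v = 64.6×0.0023/0.09 = 1.651 m/d, t = 333/1.651 = 201.7 d
Faster unit: t = 202 d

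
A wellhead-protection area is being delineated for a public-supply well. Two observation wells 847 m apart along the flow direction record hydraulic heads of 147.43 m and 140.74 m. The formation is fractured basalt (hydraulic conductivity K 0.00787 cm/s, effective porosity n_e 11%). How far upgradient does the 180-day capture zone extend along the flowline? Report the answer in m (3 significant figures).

Hydraulic gradient i = (147.43 − 140.74) / 847 = 6.69 / 847 = 0.007898
K = 0.00787 cm/s × 864 = 6.800 m/d
Specific discharge q = 6.800 × 0.007898 = 0.05371 m/d
Average linear velocity = 0.05371 / 0.11 = 0.4882 m/d
L = v × T = 0.4882 × 180 = 87.88 m

87.9 m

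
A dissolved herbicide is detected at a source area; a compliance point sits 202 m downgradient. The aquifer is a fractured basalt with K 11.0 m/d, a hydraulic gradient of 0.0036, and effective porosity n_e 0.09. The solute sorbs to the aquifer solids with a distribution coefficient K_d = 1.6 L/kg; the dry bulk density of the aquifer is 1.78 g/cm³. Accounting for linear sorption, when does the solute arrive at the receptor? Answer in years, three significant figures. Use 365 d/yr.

41.1 years

Darcy flux q = K·i = 11.0 × 0.0036 = 0.03960 m/d
Average linear velocity = 0.03960 / 0.09 = 0.4400 m/d
Retardation R = 1 + ρ_b·K_d/n = 1 + 1.78×1.6/0.09 = 32.64
Contaminant velocity v_c = v/R = 0.4400/32.64 = 0.01348 m/d
t = L/v_c = 202/0.01348 = 14990 d
   = 14990/365 = 41.1 yr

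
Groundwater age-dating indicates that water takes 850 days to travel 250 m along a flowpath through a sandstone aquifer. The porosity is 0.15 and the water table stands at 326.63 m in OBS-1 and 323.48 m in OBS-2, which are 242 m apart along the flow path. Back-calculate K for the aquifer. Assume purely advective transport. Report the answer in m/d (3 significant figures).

Hydraulic gradient i = (326.63 − 323.48) / 242 = 3.15 / 242 = 0.01302
v = L / t = 250 / 850 = 0.2941 m/d
K = v · n / i = 0.2941 × 0.15 / 0.01302 = 3.39 m/d

3.39 m/d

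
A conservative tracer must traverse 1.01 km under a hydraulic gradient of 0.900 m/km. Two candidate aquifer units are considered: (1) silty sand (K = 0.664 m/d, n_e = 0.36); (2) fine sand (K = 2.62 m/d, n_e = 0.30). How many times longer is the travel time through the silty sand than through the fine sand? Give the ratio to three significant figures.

4.73

Unit 1 (silty sand): v = 0.664×9.0e-4/0.36 = 0.001660 m/d, t = 1010/0.001660 = 608400 d
Unit 2 (fine sand): v = 2.62×9.0e-4/0.30 = 0.007860 m/d, t = 1010/0.007860 = 128500 d
t(silty sand) / t(fine sand) = 608400/128500 = 4.73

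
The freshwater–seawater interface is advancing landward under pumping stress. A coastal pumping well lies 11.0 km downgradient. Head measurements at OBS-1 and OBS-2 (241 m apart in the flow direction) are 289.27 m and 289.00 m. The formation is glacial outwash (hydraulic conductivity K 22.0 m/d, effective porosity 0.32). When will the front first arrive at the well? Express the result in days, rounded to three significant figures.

143000 days

Hydraulic gradient i = (289.27 − 289.00) / 241 = 0.27 / 241 = 0.001120
Specific discharge q = 22.0 × 0.001120 = 0.02465 m/d
v = Ki/n = 22.0·0.001120/0.32 = 0.07702 m/d
L = 11.0 km = 11000 m
t = L / v = 11000 / 0.07702 = 142800 d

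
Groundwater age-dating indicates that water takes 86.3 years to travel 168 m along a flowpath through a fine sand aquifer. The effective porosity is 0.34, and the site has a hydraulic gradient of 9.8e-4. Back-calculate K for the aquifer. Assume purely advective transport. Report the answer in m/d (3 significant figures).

t = 86.3 years = 31500 d
v = L / t = 168 / 31500 = 0.005333 m/d
K = v · n / i = 0.005333 × 0.34 / 9.8e-4 = 1.85 m/d

1.85 m/d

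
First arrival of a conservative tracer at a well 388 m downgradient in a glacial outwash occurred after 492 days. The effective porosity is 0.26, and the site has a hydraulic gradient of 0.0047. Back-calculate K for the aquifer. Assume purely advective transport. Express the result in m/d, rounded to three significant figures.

v = L / t = 388 / 492 = 0.7886 m/d
K = v · n / i = 0.7886 × 0.26 / 0.0047 = 43.6 m/d

43.6 m/d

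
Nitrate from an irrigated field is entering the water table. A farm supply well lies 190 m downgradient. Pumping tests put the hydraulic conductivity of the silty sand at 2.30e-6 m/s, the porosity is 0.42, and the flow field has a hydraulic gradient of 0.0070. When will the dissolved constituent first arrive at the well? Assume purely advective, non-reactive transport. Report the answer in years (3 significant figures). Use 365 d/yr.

157 years

K = 2.30e-6 m/s × 86400 s/d = 0.1987 m/d
Darcy flux q = K·i = 0.1987 × 0.0070 = 0.001391 m/d
v = Ki/n = 0.1987·0.0070/0.42 = 0.003312 m/d
t = L / v = 190 / 0.003312 = 57370 d
   = 57370 / 365 = 157 yr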